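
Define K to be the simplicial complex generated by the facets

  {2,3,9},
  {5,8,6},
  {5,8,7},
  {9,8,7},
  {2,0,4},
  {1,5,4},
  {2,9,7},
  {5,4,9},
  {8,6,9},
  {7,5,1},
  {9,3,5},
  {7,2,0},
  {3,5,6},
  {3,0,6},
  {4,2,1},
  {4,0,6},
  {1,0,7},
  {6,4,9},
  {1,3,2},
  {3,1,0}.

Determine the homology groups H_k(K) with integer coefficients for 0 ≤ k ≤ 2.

H_0 = Z,  H_1 = Z ⊕ Z/2Z,  H_2 = 0.

Take the total order 0 < 1 < 2 < 3 < 4 < 5 < 6 < 7 < 8 < 9 on the vertex set. Then K (dimension 2) consists of the simplices:

  0-simplices (10): [0], [1], [2], [3], [4], [5], [6], [7], [8], [9]
  1-simplices (30): (30 of them)
  2-simplices (20): (20 of them)

giving chain groups C_0 ≅ Z^10, C_1 ≅ Z^30, C_2 ≅ Z^20.

Boundary ∂_1: C_1 → C_0 sends each edge [p,q] (with p < q) to q − p. For instance
  ∂[7,9] = [9] − [7].
As a 10×30 matrix over Z this has rank 9, with invariant factors (1,1,1,1,1,1,1,1,1).

The boundary map ∂_2: C_2 → C_1 acts by ∂[p,q,r] = [q,r] − [p,r] + [p,q]. For instance
  ∂[2,7,9] = [7,9] − [2,9] + [2,7],
  ∂[1,2,3] = [2,3] − [1,3] + [1,2].
The 30×20 boundary matrix has rank 20 and Smith normal form diag(1,1,1,1,1,1,1,1,1,1,1,1,1,1,1,1,1,1,1,2).

Reading off H_k = ker ∂_k / im ∂_{k+1}:

  H_0: rank C_0 − rank ∂_1 = 10 − 9 = 1, and the invariant factors of ∂_1 are all 1, so H_0 ≅ Z.
  H_1: rank ker ∂_1 − rank ∂_2 = (30 − 9) − 20 = 1, and ∂_2 has invariant factor 2 > 1, so H_1 ≅ Z ⊕ Z/2Z.
  H_2: rank ker ∂_2 − rank ∂_3 = (20 − 20) − 0 = 0, and there is no ∂_3, so H_2 ≅ 0.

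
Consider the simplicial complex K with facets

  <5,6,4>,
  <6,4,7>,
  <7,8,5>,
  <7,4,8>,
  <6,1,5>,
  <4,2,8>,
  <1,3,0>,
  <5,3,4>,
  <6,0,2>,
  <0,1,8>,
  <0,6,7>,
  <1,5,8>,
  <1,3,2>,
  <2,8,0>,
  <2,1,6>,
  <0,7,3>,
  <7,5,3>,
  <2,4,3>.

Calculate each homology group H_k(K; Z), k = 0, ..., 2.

We work with the vertex ordering 0 < 1 < 2 < 3 < 4 < 5 < 6 < 7 < 8. The simplices of K, each written with vertices in increasing order, are:

  0-simplices (9): [0], [1], [2], [3], [4], [5], [6], [7], [8]
  1-simplices (27): (27 of them)
  2-simplices (18): [0,1,3], [0,1,8], [0,2,6], [0,2,8], [0,3,7], [0,6,7], [1,2,3], [1,2,6], [1,5,6], [1,5,8], [2,3,4], [2,4,8], [3,4,5], [3,5,7], [4,5,6], [4,6,7], [4,7,8], [5,7,8]

so the chain groups are C_0 ≅ Z^9, C_1 ≅ Z^27, C_2 ≅ Z^18.

The boundary map ∂_1: C_1 → C_0 sends each edge [p,q] (with p < q) to q − p. For instance
  ∂[1,5] = [5] − [1].
The 9×27 boundary matrix has rank 8 and Smith normal form diag(1,1,1,1,1,1,1,1).

Boundary ∂_2: C_2 → C_1 sends each 2-simplex [p,q,r] to [q,r] − [p,r] + [p,q]. For instance
  ∂[1,2,3] = [2,3] − [1,3] + [1,2],
  ∂[0,2,8] = [2,8] − [0,8] + [0,2].
The resulting 27×18 matrix has rank 18, and its Smith normal form has invariant factors (1,1,1,1,1,1,1,1,1,1,1,1,1,1,1,1,1,2).

Computing H_k = (kernel of ∂_k) / (image of ∂_{k+1}):

  H_0: rank C_0 − rank ∂_1 = 9 − 8 = 1, and the invariant factors of ∂_1 are all 1, so H_0 = Z.
  H_1: rank ker ∂_1 − rank ∂_2 = (27 − 8) − 18 = 1, and ∂_2 has invariant factor 2 > 1, so H_1 = Z ⊕ Z_2.
  H_2: rank ker ∂_2 − rank ∂_3 = (18 − 18) − 0 = 0, and there is no ∂_3, so H_2 = 0.

H_0 ≅ Z,  H_1 ≅ Z ⊕ Z_2,  H_2 = 0.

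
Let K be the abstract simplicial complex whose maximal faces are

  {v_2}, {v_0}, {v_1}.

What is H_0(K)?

We work with the vertex ordering v_0 < v_1 < v_2. The simplices of K, each written with vertices in increasing order, are:

  0-simplices (3): [v_0], [v_1], [v_2]

Hence C_0 ≅ Z^3.

Reading off H_k = ker ∂_k / im ∂_{k+1}:

  H_0: rank C_0 − rank ∂_1 = 3 − 0 = 3, and there is no ∂_1, so H_0 ≅ Z^3.

H_0 = Z^3.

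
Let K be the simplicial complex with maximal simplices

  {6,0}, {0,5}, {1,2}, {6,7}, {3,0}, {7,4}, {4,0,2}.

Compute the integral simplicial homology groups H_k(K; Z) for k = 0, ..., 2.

H_0 ≅ Z,  H_1 ≅ Z,  H_2 = 0.

Fix the vertex order 0 < 1 < 2 < 3 < 4 < 5 < 6 < 7 and write every simplex with vertices in increasing order. Then dim K = 2 and the simplices of K are:

  0-simplices (8): [0], [1], [2], [3], [4], [5], [6], [7]
  1-simplices (9): [0,2], [0,3], [0,4], [0,5], [0,6], [1,2], [2,4], [4,7], [6,7]
  2-simplices (1): [0,2,4]

so the chain groups are C_0 ≅ Z^8, C_1 ≅ Z^9, C_2 ≅ Z^1.

∂_1: C_1 → C_0 is given by ∂[p,q] = [q] − [p].
As a 8×9 matrix over Z this has rank 7, with invariant factors (1,1,1,1,1,1,1).

The boundary map ∂_2: C_2 → C_1 maps a triangle to the signed sum of its edges. For instance
  ∂[0,2,4] = [2,4] − [0,4] + [0,2].
The resulting 9×1 matrix has rank 1, and its Smith normal form has invariant factors (1).

Reading off H_k = ker ∂_k / im ∂_{k+1}:

  H_0: rank C_0 − rank ∂_1 = 8 − 7 = 1, and the invariant factors of ∂_1 are all 1, so H_0 = Z.
  H_1: rank ker ∂_1 − rank ∂_2 = (9 − 7) − 1 = 1, and the invariant factors of ∂_2 are all 1, so H_1 = Z.
  H_2: rank ker ∂_2 − rank ∂_3 = (1 − 1) − 0 = 0, and there is no ∂_3, so H_2 = 0.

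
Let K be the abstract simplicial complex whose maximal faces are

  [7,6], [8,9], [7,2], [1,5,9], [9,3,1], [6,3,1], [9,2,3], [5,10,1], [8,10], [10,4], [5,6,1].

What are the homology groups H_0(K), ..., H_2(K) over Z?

Take the total order 1 < 2 < 3 < 4 < 5 < 6 < 7 < 8 < 9 < 10 on the vertex set. Then K (dimension 2) consists of the simplices:

  0-simplices (10): [1], [2], [3], [4], [5], [6], [7], [8], [9], [10]
  1-simplices (17): [1,3], [1,5], [1,6], [1,9], [1,10], [2,3], [2,7], [2,9], [3,6], [3,9], [4,10], [5,6], [5,9], [5,10], [6,7], [8,9], [8,10]
  2-simplices (6): [1,3,6], [1,3,9], [1,5,6], [1,5,9], [1,5,10], [2,3,9]

giving chain groups C_0 ≅ Z^10, C_1 ≅ Z^17, C_2 ≅ Z^6.

Boundary ∂_1: C_1 → C_0 is given by ∂[p,q] = [q] − [p].
The resulting 10×17 matrix has rank 9, and its Smith normal form has invariant factors (1,1,1,1,1,1,1,1,1).

The boundary map ∂_2: C_2 → C_1 maps a triangle to the signed sum of its edges. For instance
  ∂[1,3,9] = [3,9] − [1,9] + [1,3],
  ∂[1,5,10] = [5,10] − [1,10] + [1,5].
The 17×6 boundary matrix has rank 6 and Smith normal form diag(1,1,1,1,1,1).

Reading off H_k = ker ∂_k / im ∂_{k+1}:

  H_0: rank C_0 − rank ∂_1 = 10 − 9 = 1, and the invariant factors of ∂_1 are all 1, so H_0 = Z.
  H_1: rank ker ∂_1 − rank ∂_2 = (17 − 9) − 6 = 2, and the invariant factors of ∂_2 are all 1, so H_1 = Z^2.
  H_2: rank ker ∂_2 − rank ∂_3 = (6 − 6) − 0 = 0, and there is no ∂_3, so H_2 = 0.

H_0 = Z,  H_1 = Z^2,  H_2 = 0.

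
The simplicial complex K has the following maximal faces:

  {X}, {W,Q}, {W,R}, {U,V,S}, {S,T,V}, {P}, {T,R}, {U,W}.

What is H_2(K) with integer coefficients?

Order the vertices as P < Q < R < S < T < U < V < W < X. Listing each simplex with vertices in this order, K has dimension 2 with simplices:

  0-simplices (9): P, Q, R, S, T, U, V, W, X
  1-simplices (9): QW, RT, RW, ST, SU, SV, TV, UV, UW
  2-simplices (2): STV, SUV

so the chain groups are C_0 ≅ Z^9, C_1 ≅ Z^9, C_2 ≅ Z^2.

Boundary ∂_1: C_1 → C_0 maps an edge to its endpoints' difference, ∂[p,q] = q − p. For instance
  ∂TV = V − T.
As a 9×9 matrix over Z this has rank 6, with invariant factors (1,1,1,1,1,1).

Boundary ∂_2: C_2 → C_1 acts by ∂[p,q,r] = [q,r] − [p,r] + [p,q]. For instance
  ∂SUV = UV − SV + SU,
  ∂STV = TV − SV + ST.
The 9×2 boundary matrix has rank 2 and Smith normal form diag(1,1).

Reading off H_k = ker ∂_k / im ∂_{k+1}:

  H_2: rank ker ∂_2 − rank ∂_3 = (2 − 2) − 0 = 0, and there is no ∂_3, so H_2 ≅ 0.

H_2 ≅ 0.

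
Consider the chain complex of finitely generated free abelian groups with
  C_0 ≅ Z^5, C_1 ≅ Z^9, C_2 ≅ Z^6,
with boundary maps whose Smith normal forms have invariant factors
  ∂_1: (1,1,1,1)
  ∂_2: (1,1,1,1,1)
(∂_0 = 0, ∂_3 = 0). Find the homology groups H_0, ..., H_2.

H_0: b_0 = 5 − 0 − 4 = 1; torsion from ∂_1 factors > 1: none. So H_0 ≅ Z.
H_1: b_1 = 9 − 4 − 5 = 0; torsion from ∂_2 factors > 1: none. So H_1 ≅ 0.
H_2: b_2 = 6 − 5 − 0 = 1; torsion from ∂_3 factors > 1: none. So H_2 ≅ Z.

H_0 ≅ Z,  H_1 = 0,  H_2 ≅ Z.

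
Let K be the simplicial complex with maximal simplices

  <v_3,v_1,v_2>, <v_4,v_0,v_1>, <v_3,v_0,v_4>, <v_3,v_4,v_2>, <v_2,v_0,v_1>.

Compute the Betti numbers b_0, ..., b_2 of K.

b_0 = 1, b_1 = 1, b_2 = 0.

Fix the vertex order v_0 < v_1 < v_2 < v_3 < v_4 and write every simplex with vertices in increasing order. Then dim K = 2 and the simplices of K are:

  0-simplices (5): [v_0], [v_1], [v_2], [v_3], [v_4]
  1-simplices (10): [v_0,v_1], [v_0,v_2], [v_0,v_3], [v_0,v_4], [v_1,v_2], [v_1,v_3], [v_1,v_4], [v_2,v_3], [v_2,v_4], [v_3,v_4]
  2-simplices (5): [v_0,v_1,v_2], [v_0,v_1,v_4], [v_0,v_3,v_4], [v_1,v_2,v_3], [v_2,v_3,v_4]

giving chain groups C_0 ≅ Z^5, C_1 ≅ Z^10, C_2 ≅ Z^5.

Boundary ∂_1: C_1 → C_0 is given by ∂[p,q] = [q] − [p].
As a 5×10 matrix over Z this has rank 4, with invariant factors (1,1,1,1).

Boundary ∂_2: C_2 → C_1 acts by ∂[p,q,r] = [q,r] − [p,r] + [p,q]. For instance
  ∂[v_1,v_2,v_3] = [v_2,v_3] − [v_1,v_3] + [v_1,v_2],
  ∂[v_2,v_3,v_4] = [v_3,v_4] − [v_2,v_4] + [v_2,v_3].
This gives a 10×5 integer matrix of rank 5; reducing to Smith normal form yields diagonal entries (1,1,1,1,1).

From H_k ≅ ker(∂_k) / im(∂_{k+1}) we obtain:

  H_0: rank C_0 − rank ∂_1 = 5 − 4 = 1, and the invariant factors of ∂_1 are all 1, so H_0 = Z.
  H_1: rank ker ∂_1 − rank ∂_2 = (10 − 4) − 5 = 1, and the invariant factors of ∂_2 are all 1, so H_1 = Z.
  H_2: rank ker ∂_2 − rank ∂_3 = (5 − 5) − 0 = 0, and there is no ∂_3, so H_2 = 0.

(K is a triangulation of the Möbius band.)

Hence the Betti numbers are b_0 = 1, b_1 = 1, b_2 = 0.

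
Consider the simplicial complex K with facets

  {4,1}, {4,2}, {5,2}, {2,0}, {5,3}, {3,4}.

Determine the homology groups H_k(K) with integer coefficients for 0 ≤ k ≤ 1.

We work with the vertex ordering 0 < 1 < 2 < 3 < 4 < 5. The simplices of K, each written with vertices in increasing order, are:

  0-simplices (6): [0], [1], [2], [3], [4], [5]
  1-simplices (6): [0,2], [1,4], [2,4], [2,5], [3,4], [3,5]

giving chain groups C_0 ≅ Z^6, C_1 ≅ Z^6.

The boundary map ∂_1: C_1 → C_0 maps an edge to its endpoints' difference, ∂[p,q] = q − p. For instance
  ∂[2,4] = [4] − [2].
As a 6×6 matrix over Z this has rank 5, with invariant factors (1,1,1,1,1).

Reading off H_k = ker ∂_k / im ∂_{k+1}:

  H_0: rank C_0 − rank ∂_1 = 6 − 5 = 1, and the invariant factors of ∂_1 are all 1, so H_0 ≅ Z.
  H_1: rank ker ∂_1 − rank ∂_2 = (6 − 5) − 0 = 1, and there is no ∂_2, so H_1 ≅ Z.

H_0 ≅ Z,  H_1 ≅ Z.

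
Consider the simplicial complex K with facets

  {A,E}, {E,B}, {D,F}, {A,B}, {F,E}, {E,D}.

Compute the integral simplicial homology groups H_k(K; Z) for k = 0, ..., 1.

H_0 = Z,  H_1 = Z^2.

We work with the vertex ordering A < B < D < E < F. The simplices of K, each written with vertices in increasing order, are:

  0-simplices (5): A, B, D, E, F
  1-simplices (6): AB, AE, BE, DE, DF, EF

Hence C_0 ≅ Z^5, C_1 ≅ Z^6.

Boundary ∂_1: C_1 → C_0 maps an edge to its endpoints' difference, ∂[p,q] = q − p. For instance
  ∂DF = F − D.
The 5×6 boundary matrix has rank 4 and Smith normal form diag(1,1,1,1).

From H_k ≅ ker(∂_k) / im(∂_{k+1}) we obtain:

  H_0: rank C_0 − rank ∂_1 = 5 − 4 = 1, and the invariant factors of ∂_1 are all 1, so H_0 = Z.
  H_1: rank ker ∂_1 − rank ∂_2 = (6 − 4) − 0 = 2, and there is no ∂_2, so H_1 = Z^2.

As a check, the Euler characteristic is 5 − 6 = -1, which agrees with 1 − 2 = -1.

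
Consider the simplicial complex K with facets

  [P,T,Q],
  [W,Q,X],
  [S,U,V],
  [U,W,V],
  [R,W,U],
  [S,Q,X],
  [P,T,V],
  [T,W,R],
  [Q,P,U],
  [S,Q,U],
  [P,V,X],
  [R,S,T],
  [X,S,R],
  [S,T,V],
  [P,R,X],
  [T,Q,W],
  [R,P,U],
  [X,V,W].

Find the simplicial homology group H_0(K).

Take the total order P < Q < R < S < T < U < V < W < X on the vertex set. Then K (dimension 2) consists of the simplices:

  0-simplices (9): P, Q, R, S, T, U, V, W, X
  1-simplices (27): PQ, PR, PT, PU, PV, PX, QS, QT, QU, QW, QX, RS, RT, RU, RW, RX, ST, SU, SV, SX, TV, TW, UV, UW, VW, VX, WX
  2-simplices (18): PQT, PQU, PRU, PRX, PTV, PVX, QSU, QSX, QTW, QWX, RST, RSX, RTW, RUW, STV, SUV, UVW, VWX

Hence C_0 ≅ Z^9, C_1 ≅ Z^27, C_2 ≅ Z^18.

The boundary map ∂_1: C_1 → C_0 is given by ∂[p,q] = [q] − [p]. For instance
  ∂RX = X − R.
This gives a 9×27 integer matrix of rank 8; reducing to Smith normal form yields diagonal entries (1,1,1,1,1,1,1,1).

The boundary map ∂_2: C_2 → C_1 sends each 2-simplex [p,q,r] to [q,r] − [p,r] + [p,q]. For instance
  ∂QSX = SX − QX + QS,
  ∂PQT = QT − PT + PQ.
This gives a 27×18 integer matrix of rank 17; reducing to Smith normal form yields diagonal entries (1,1,1,1,1,1,1,1,1,1,1,1,1,1,1,1,1).

From H_k ≅ ker(∂_k) / im(∂_{k+1}) we obtain:

  H_0: rank C_0 − rank ∂_1 = 9 − 8 = 1, and the invariant factors of ∂_1 are all 1, so H_0 ≅ Z.

H_0 = Z.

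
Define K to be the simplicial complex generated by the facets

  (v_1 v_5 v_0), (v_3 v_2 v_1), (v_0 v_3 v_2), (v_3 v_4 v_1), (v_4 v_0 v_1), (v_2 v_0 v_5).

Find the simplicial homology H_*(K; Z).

Order the vertices as v_0 < v_1 < v_2 < v_3 < v_4 < v_5. Listing each simplex with vertices in this order, K has dimension 2 with simplices:

  0-simplices (6): [v_0], [v_1], [v_2], [v_3], [v_4], [v_5]
  1-simplices (12): [v_0,v_1], [v_0,v_2], [v_0,v_3], [v_0,v_4], [v_0,v_5], [v_1,v_2], [v_1,v_3], [v_1,v_4], [v_1,v_5], [v_2,v_3], [v_2,v_5], [v_3,v_4]
  2-simplices (6): [v_0,v_1,v_4], [v_0,v_1,v_5], [v_0,v_2,v_3], [v_0,v_2,v_5], [v_1,v_2,v_3], [v_1,v_3,v_4]

so the chain groups are C_0 ≅ Z^6, C_1 ≅ Z^12, C_2 ≅ Z^6.

Boundary ∂_1: C_1 → C_0 sends each edge [p,q] (with p < q) to q − p.
The resulting 6×12 matrix has rank 5, and its Smith normal form has invariant factors (1,1,1,1,1).

The boundary map ∂_2: C_2 → C_1 maps a triangle to the signed sum of its edges. For instance
  ∂[v_0,v_1,v_5] = [v_1,v_5] − [v_0,v_5] + [v_0,v_1],
  ∂[v_1,v_3,v_4] = [v_3,v_4] − [v_1,v_4] + [v_1,v_3].
As a 12×6 matrix over Z this has rank 6, with invariant factors (1,1,1,1,1,1).

Reading off H_k = ker ∂_k / im ∂_{k+1}:

  H_0: rank C_0 − rank ∂_1 = 6 − 5 = 1, and the invariant factors of ∂_1 are all 1, so H_0 = Z.
  H_1: rank ker ∂_1 − rank ∂_2 = (12 − 5) − 6 = 1, and the invariant factors of ∂_2 are all 1, so H_1 = Z.
  H_2: rank ker ∂_2 − rank ∂_3 = (6 − 6) − 0 = 0, and there is no ∂_3, so H_2 = 0.

H_0 ≅ Z,  H_1 ≅ Z,  H_2 = 0.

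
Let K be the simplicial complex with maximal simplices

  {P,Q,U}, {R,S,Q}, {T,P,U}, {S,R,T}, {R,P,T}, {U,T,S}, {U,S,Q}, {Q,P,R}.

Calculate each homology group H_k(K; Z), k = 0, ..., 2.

Order the vertices as P < Q < R < S < T < U. Listing each simplex with vertices in this order, K has dimension 2 with simplices:

  0-simplices (6): P, Q, R, S, T, U
  1-simplices (12): PQ, PR, PT, PU, QR, QS, QU, RS, RT, ST, SU, TU
  2-simplices (8): PQR, PQU, PRT, PTU, QRS, QSU, RST, STU

giving chain groups C_0 ≅ Z^6, C_1 ≅ Z^12, C_2 ≅ Z^8.

Boundary ∂_1: C_1 → C_0 sends each edge [p,q] (with p < q) to q − p. For instance
  ∂RT = T − R.
The 6×12 boundary matrix has rank 5 and Smith normal form diag(1,1,1,1,1).

∂_2: C_2 → C_1 acts by ∂[p,q,r] = [q,r] − [p,r] + [p,q]. For instance
  ∂PQU = QU − PU + PQ,
  ∂QRS = RS − QS + QR.
As a 12×8 matrix over Z this has rank 7, with invariant factors (1,1,1,1,1,1,1).

From H_k ≅ ker(∂_k) / im(∂_{k+1}) we obtain:

  H_0: rank C_0 − rank ∂_1 = 6 − 5 = 1, and the invariant factors of ∂_1 are all 1, so H_0 = Z.
  H_1: rank ker ∂_1 − rank ∂_2 = (12 − 5) − 7 = 0, and the invariant factors of ∂_2 are all 1, so H_1 = 0.
  H_2: rank ker ∂_2 − rank ∂_3 = (8 − 7) − 0 = 1, and there is no ∂_3, so H_2 = Z.

As a check, the Euler characteristic is 6 − 12 + 8 = 2, which agrees with 1 − 0 + 1 = 2.
(K is a triangulation of the 2-sphere S^2.)

H_0 = Z,  H_1 = 0,  H_2 = Z.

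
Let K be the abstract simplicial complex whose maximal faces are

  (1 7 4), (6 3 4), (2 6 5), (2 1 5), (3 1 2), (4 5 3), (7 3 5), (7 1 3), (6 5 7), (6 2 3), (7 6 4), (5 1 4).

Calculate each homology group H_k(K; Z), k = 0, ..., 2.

We work with the vertex ordering 1 < 2 < 3 < 4 < 5 < 6 < 7. The simplices of K, each written with vertices in increasing order, are:

  0-simplices (7): [1], [2], [3], [4], [5], [6], [7]
  1-simplices (18): [1,2], [1,3], [1,4], [1,5], [1,7], [2,3], [2,5], [2,6], [3,4], [3,5], [3,6], [3,7], [4,5], [4,6], [4,7], [5,6], [5,7], [6,7]
  2-simplices (12): [1,2,3], [1,2,5], [1,3,7], [1,4,5], [1,4,7], [2,3,6], [2,5,6], [3,4,5], [3,4,6], [3,5,7], [4,6,7], [5,6,7]

Hence C_0 ≅ Z^7, C_1 ≅ Z^18, C_2 ≅ Z^12.

The boundary map ∂_1: C_1 → C_0 is given by ∂[p,q] = [q] − [p]. For instance
  ∂[2,5] = [5] − [2].
The resulting 7×18 matrix has rank 6, and its Smith normal form has invariant factors (1,1,1,1,1,1).

∂_2: C_2 → C_1 maps a triangle to the signed sum of its edges. For instance
  ∂[3,4,5] = [4,5] − [3,5] + [3,4],
  ∂[2,3,6] = [3,6] − [2,6] + [2,3].
The 18×12 boundary matrix has rank 12 and Smith normal form diag(1,1,1,1,1,1,1,1,1,1,1,2).

Reading off H_k = ker ∂_k / im ∂_{k+1}:

  H_0: rank C_0 − rank ∂_1 = 7 − 6 = 1, and the invariant factors of ∂_1 are all 1, so H_0 ≅ Z.
  H_1: rank ker ∂_1 − rank ∂_2 = (18 − 6) − 12 = 0, and ∂_2 has invariant factor 2 > 1, so H_1 ≅ Z/2.
  H_2: rank ker ∂_2 − rank ∂_3 = (12 − 12) − 0 = 0, and there is no ∂_3, so H_2 ≅ 0.

(K is a triangulation of the real projective plane RP^2.)

H_0 ≅ Z,  H_1 ≅ Z/2,  H_2 = 0.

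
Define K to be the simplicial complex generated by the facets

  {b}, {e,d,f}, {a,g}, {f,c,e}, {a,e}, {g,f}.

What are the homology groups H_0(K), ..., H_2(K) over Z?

Take the total order a < b < c < d < e < f < g on the vertex set. Then K (dimension 2) consists of the simplices:

  0-simplices (7): a, b, c, d, e, f, g
  1-simplices (8): ae, ag, ce, cf, de, df, ef, fg
  2-simplices (2): cef, def

Hence C_0 ≅ Z^7, C_1 ≅ Z^8, C_2 ≅ Z^2.

The boundary map ∂_1: C_1 → C_0 maps an edge to its endpoints' difference, ∂[p,q] = q − p.
The resulting 7×8 matrix has rank 5, and its Smith normal form has invariant factors (1,1,1,1,1).

Boundary ∂_2: C_2 → C_1 maps a triangle to the signed sum of its edges. For instance
  ∂def = ef − df + de,
  ∂cef = ef − cf + ce.
As a 8×2 matrix over Z this has rank 2, with invariant factors (1,1).

Now H_k = ker ∂_k / im ∂_{k+1}, so:

  H_0: rank C_0 − rank ∂_1 = 7 − 5 = 2, and the invariant factors of ∂_1 are all 1, so H_0 ≅ Z^2.
  H_1: rank ker ∂_1 − rank ∂_2 = (8 − 5) − 2 = 1, and the invariant factors of ∂_2 are all 1, so H_1 ≅ Z.
  H_2: rank ker ∂_2 − rank ∂_3 = (2 − 2) − 0 = 0, and there is no ∂_3, so H_2 ≅ 0.

H_0 ≅ Z^2,  H_1 ≅ Z,  H_2 = 0.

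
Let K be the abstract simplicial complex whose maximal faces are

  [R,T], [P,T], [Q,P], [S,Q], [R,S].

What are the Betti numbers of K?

b_0 = 1, b_1 = 1.

Take the total order P < Q < R < S < T on the vertex set. Then K (dimension 1) consists of the simplices:

  0-simplices (5): P, Q, R, S, T
  1-simplices (5): PQ, PT, QS, RS, RT

so the chain groups are C_0 ≅ Z^5, C_1 ≅ Z^5.

∂_1: C_1 → C_0 is given by ∂[p,q] = [q] − [p]. For instance
  ∂PQ = Q − P.
The 5×5 boundary matrix has rank 4 and Smith normal form diag(1,1,1,1).

Computing H_k = (kernel of ∂_k) / (image of ∂_{k+1}):

  H_0: rank C_0 − rank ∂_1 = 5 − 4 = 1, and the invariant factors of ∂_1 are all 1, so H_0 ≅ Z.
  H_1: rank ker ∂_1 − rank ∂_2 = (5 − 4) − 0 = 1, and there is no ∂_2, so H_1 ≅ Z.

As a check, the Euler characteristic is 5 − 5 = 0, which agrees with 1 − 1 = 0.

Hence the Betti numbers are b_0 = 1, b_1 = 1.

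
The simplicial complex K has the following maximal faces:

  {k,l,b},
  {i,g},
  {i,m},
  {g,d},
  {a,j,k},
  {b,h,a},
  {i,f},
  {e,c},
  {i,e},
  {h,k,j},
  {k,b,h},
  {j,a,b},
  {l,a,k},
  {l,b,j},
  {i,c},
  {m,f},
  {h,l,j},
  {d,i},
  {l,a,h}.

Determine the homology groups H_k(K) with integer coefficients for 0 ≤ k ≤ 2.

H_0 ≅ Z^2,  H_1 ≅ Z^3 × Z/2,  H_2 = 0.

We work with the vertex ordering a < b < c < d < e < f < g < h < i < j < k < l < m. The simplices of K, each written with vertices in increasing order, are:

  0-simplices (13): a, b, c, d, e, f, g, h, i, j, k, l, m
  1-simplices (24): ab, ah, aj, ak, al, bh, bj, bk, bl, ce, ci, dg, di, ei, fi, fm, gi, hj, hk, hl, im, jk, jl, kl
  2-simplices (10): abh, abj, ahl, ajk, akl, bhk, bjl, bkl, hjk, hjl

Hence C_0 ≅ Z^13, C_1 ≅ Z^24, C_2 ≅ Z^10.

Boundary ∂_1: C_1 → C_0 maps an edge to its endpoints' difference, ∂[p,q] = q − p.
The 13×24 boundary matrix has rank 11 and Smith normal form diag(1,1,1,1,1,1,1,1,1,1,1).

∂_2: C_2 → C_1 maps a triangle to the signed sum of its edges. For instance
  ∂hjk = jk − hk + hj,
  ∂abj = bj − aj + ab.
As a 24×10 matrix over Z this has rank 10, with invariant factors (1,1,1,1,1,1,1,1,1,2).

Computing H_k = (kernel of ∂_k) / (image of ∂_{k+1}):

  H_0: rank C_0 − rank ∂_1 = 13 − 11 = 2, and the invariant factors of ∂_1 are all 1, so H_0 = Z^2.
  H_1: rank ker ∂_1 − rank ∂_2 = (24 − 11) − 10 = 3, and ∂_2 has invariant factor 2 > 1, so H_1 = Z^3 × Z/2.
  H_2: rank ker ∂_2 − rank ∂_3 = (10 − 10) − 0 = 0, and there is no ∂_3, so H_2 = 0.

As a check, the Euler characteristic is 13 − 24 + 10 = -1, which agrees with 2 − 3 + 0 = -1.
(K is a triangulation of the disjoint union of a wedge of 3 circles and the real projective plane RP^2.)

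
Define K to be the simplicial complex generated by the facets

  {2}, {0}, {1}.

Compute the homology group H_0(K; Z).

H_0 = Z^3.

Order the vertices as 0 < 1 < 2. Listing each simplex with vertices in this order, K has dimension 0 with simplices:

  0-simplices (3): [0], [1], [2]

giving chain groups C_0 ≅ Z^3.

Now H_k = ker ∂_k / im ∂_{k+1}, so:

  H_0: rank C_0 − rank ∂_1 = 3 − 0 = 3, and there is no ∂_1, so H_0 = Z^3.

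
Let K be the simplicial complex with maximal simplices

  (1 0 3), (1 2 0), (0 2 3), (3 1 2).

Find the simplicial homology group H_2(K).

Take the total order 0 < 1 < 2 < 3 on the vertex set. Then K (dimension 2) consists of the simplices:

  0-simplices (4): [0], [1], [2], [3]
  1-simplices (6): [0,1], [0,2], [0,3], [1,2], [1,3], [2,3]
  2-simplices (4): [0,1,2], [0,1,3], [0,2,3], [1,2,3]

so the chain groups are C_0 ≅ Z^4, C_1 ≅ Z^6, C_2 ≅ Z^4.

Boundary ∂_1: C_1 → C_0 maps an edge to its endpoints' difference, ∂[p,q] = q − p. For instance
  ∂[2,3] = [3] − [2].
As a 4×6 matrix over Z this has rank 3, with invariant factors (1,1,1).

Boundary ∂_2: C_2 → C_1 maps a triangle to the signed sum of its edges. For instance
  ∂[0,2,3] = [2,3] − [0,3] + [0,2],
  ∂[0,1,3] = [1,3] − [0,3] + [0,1].
The resulting 6×4 matrix has rank 3, and its Smith normal form has invariant factors (1,1,1).

Now H_k = ker ∂_k / im ∂_{k+1}, so:

  H_2: rank ker ∂_2 − rank ∂_3 = (4 − 3) − 0 = 1, and there is no ∂_3, so H_2 = Z.

H_2 = Z.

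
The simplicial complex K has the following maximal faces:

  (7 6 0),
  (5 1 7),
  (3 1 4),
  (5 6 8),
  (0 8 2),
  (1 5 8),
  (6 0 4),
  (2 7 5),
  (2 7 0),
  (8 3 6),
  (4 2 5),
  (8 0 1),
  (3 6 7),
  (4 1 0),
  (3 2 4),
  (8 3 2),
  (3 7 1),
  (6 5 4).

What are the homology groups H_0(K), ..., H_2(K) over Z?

We work with the vertex ordering 0 < 1 < 2 < 3 < 4 < 5 < 6 < 7 < 8. The simplices of K, each written with vertices in increasing order, are:

  0-simplices (9): [0], [1], [2], [3], [4], [5], [6], [7], [8]
  1-simplices (27): (27 of them)
  2-simplices (18): [0,1,4], [0,1,8], [0,2,7], [0,2,8], [0,4,6], [0,6,7], [1,3,4], [1,3,7], [1,5,7], [1,5,8], [2,3,4], [2,3,8], [2,4,5], [2,5,7], [3,6,7], [3,6,8], [4,5,6], [5,6,8]

Hence C_0 ≅ Z^9, C_1 ≅ Z^27, C_2 ≅ Z^18.

Boundary ∂_1: C_1 → C_0 is given by ∂[p,q] = [q] − [p]. For instance
  ∂[1,4] = [4] − [1].
This gives a 9×27 integer matrix of rank 8; reducing to Smith normal form yields diagonal entries (1,1,1,1,1,1,1,1).

The boundary map ∂_2: C_2 → C_1 maps a triangle to the signed sum of its edges. For instance
  ∂[0,2,7] = [2,7] − [0,7] + [0,2],
  ∂[5,6,8] = [6,8] − [5,8] + [5,6].
The 27×18 boundary matrix has rank 17 and Smith normal form diag(1,1,1,1,1,1,1,1,1,1,1,1,1,1,1,1,1).

Computing H_k = (kernel of ∂_k) / (image of ∂_{k+1}):

  H_0: rank C_0 − rank ∂_1 = 9 − 8 = 1, and the invariant factors of ∂_1 are all 1, so H_0 = Z.
  H_1: rank ker ∂_1 − rank ∂_2 = (27 − 8) − 17 = 2, and the invariant factors of ∂_2 are all 1, so H_1 = Z^2.
  H_2: rank ker ∂_2 − rank ∂_3 = (18 − 17) − 0 = 1, and there is no ∂_3, so H_2 = Z.

As a check, the Euler characteristic is 9 − 27 + 18 = 0, which agrees with 1 − 2 + 1 = 0.

H_0 = Z,  H_1 = Z^2,  H_2 = Z.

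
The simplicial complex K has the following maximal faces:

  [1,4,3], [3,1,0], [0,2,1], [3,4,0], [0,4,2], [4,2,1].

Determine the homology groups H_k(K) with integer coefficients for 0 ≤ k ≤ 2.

Fix the vertex order 0 < 1 < 2 < 3 < 4 and write every simplex with vertices in increasing order. Then dim K = 2 and the simplices of K are:

  0-simplices (5): [0], [1], [2], [3], [4]
  1-simplices (9): [0,1], [0,2], [0,3], [0,4], [1,2], [1,3], [1,4], [2,4], [3,4]
  2-simplices (6): [0,1,2], [0,1,3], [0,2,4], [0,3,4], [1,2,4], [1,3,4]

so the chain groups are C_0 ≅ Z^5, C_1 ≅ Z^9, C_2 ≅ Z^6.

Boundary ∂_1: C_1 → C_0 maps an edge to its endpoints' difference, ∂[p,q] = q − p.
The resulting 5×9 matrix has rank 4, and its Smith normal form has invariant factors (1,1,1,1).

∂_2: C_2 → C_1 maps a triangle to the signed sum of its edges. For instance
  ∂[1,3,4] = [3,4] − [1,4] + [1,3],
  ∂[0,2,4] = [2,4] − [0,4] + [0,2].
As a 9×6 matrix over Z this has rank 5, with invariant factors (1,1,1,1,1).

Now H_k = ker ∂_k / im ∂_{k+1}, so:

  H_0: rank C_0 − rank ∂_1 = 5 − 4 = 1, and the invariant factors of ∂_1 are all 1, so H_0 ≅ Z.
  H_1: rank ker ∂_1 − rank ∂_2 = (9 − 4) − 5 = 0, and the invariant factors of ∂_2 are all 1, so H_1 ≅ 0.
  H_2: rank ker ∂_2 − rank ∂_3 = (6 − 5) − 0 = 1, and there is no ∂_3, so H_2 ≅ Z.

(K is a triangulation of the 2-sphere S^2.)

H_0 ≅ Z,  H_1 = 0,  H_2 ≅ Z.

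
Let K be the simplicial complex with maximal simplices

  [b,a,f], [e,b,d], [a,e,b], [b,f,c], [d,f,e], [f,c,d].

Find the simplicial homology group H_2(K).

H_2 ≅ 0.

Fix the vertex order a < b < c < d < e < f and write every simplex with vertices in increasing order. Then dim K = 2 and the simplices of K are:

  0-simplices (6): a, b, c, d, e, f
  1-simplices (12): ab, ae, af, bc, bd, be, bf, cd, cf, de, df, ef
  2-simplices (6): abe, abf, bcf, bde, cdf, def

giving chain groups C_0 ≅ Z^6, C_1 ≅ Z^12, C_2 ≅ Z^6.

∂_1: C_1 → C_0 is given by ∂[p,q] = [q] − [p].
As a 6×12 matrix over Z this has rank 5, with invariant factors (1,1,1,1,1).

The boundary map ∂_2: C_2 → C_1 acts by ∂[p,q,r] = [q,r] − [p,r] + [p,q]. For instance
  ∂abf = bf − af + ab,
  ∂bcf = cf − bf + bc.
As a 12×6 matrix over Z this has rank 6, with invariant factors (1,1,1,1,1,1).

Computing H_k = (kernel of ∂_k) / (image of ∂_{k+1}):

  H_2: rank ker ∂_2 − rank ∂_3 = (6 − 6) − 0 = 0, and there is no ∂_3, so H_2 = 0.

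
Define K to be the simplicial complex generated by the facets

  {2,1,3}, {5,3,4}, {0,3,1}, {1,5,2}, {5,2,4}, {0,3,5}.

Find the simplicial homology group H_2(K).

K has 6 vertices, 12 edges, 6 triangles.
rank ∂_2 = 6, rank ∂_3 = 0 ⇒ b_2 = 6 − 6 − 0 = 0. So H_2 = 0.

H_2 ≅ 0.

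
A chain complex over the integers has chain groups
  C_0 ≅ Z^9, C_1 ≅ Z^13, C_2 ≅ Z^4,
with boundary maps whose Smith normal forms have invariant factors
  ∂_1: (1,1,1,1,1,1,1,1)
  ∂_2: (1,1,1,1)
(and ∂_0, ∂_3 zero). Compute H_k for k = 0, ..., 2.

H_0: b_0 = 9 − 0 − 8 = 1; torsion from ∂_1 factors > 1: none. So H_0 = Z.
H_1: b_1 = 13 − 8 − 4 = 1; torsion from ∂_2 factors > 1: none. So H_1 = Z.
H_2: b_2 = 4 − 4 − 0 = 0; torsion from ∂_3 factors > 1: none. So H_2 = 0.

H_0 = Z,  H_1 = Z,  H_2 = 0.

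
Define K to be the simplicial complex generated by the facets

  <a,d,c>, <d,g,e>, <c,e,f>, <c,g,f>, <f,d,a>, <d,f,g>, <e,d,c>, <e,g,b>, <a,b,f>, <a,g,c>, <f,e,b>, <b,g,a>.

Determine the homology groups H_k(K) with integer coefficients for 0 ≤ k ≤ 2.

H_0 = Z,  H_1 = Z/2,  H_2 = 0.

Fix the vertex order a < b < c < d < e < f < g and write every simplex with vertices in increasing order. Then dim K = 2 and the simplices of K are:

  0-simplices (7): a, b, c, d, e, f, g
  1-simplices (18): ab, ac, ad, af, ag, be, bf, bg, cd, ce, cf, cg, de, df, dg, ef, eg, fg
  2-simplices (12): abf, abg, acd, acg, adf, bef, beg, cde, cef, cfg, deg, dfg

so the chain groups are C_0 ≅ Z^7, C_1 ≅ Z^18, C_2 ≅ Z^12.

Boundary ∂_1: C_1 → C_0 is given by ∂[p,q] = [q] − [p]. For instance
  ∂ef = f − e.
The resulting 7×18 matrix has rank 6, and its Smith normal form has invariant factors (1,1,1,1,1,1).

The boundary map ∂_2: C_2 → C_1 maps a triangle to the signed sum of its edges. For instance
  ∂dfg = fg − dg + df,
  ∂cde = de − ce + cd.
As a 18×12 matrix over Z this has rank 12, with invariant factors (1,1,1,1,1,1,1,1,1,1,1,2).

Reading off H_k = ker ∂_k / im ∂_{k+1}:

  H_0: rank C_0 − rank ∂_1 = 7 − 6 = 1, and the invariant factors of ∂_1 are all 1, so H_0 ≅ Z.
  H_1: rank ker ∂_1 − rank ∂_2 = (18 − 6) − 12 = 0, and ∂_2 has invariant factor 2 > 1, so H_1 ≅ Z/2.
  H_2: rank ker ∂_2 − rank ∂_3 = (12 − 12) − 0 = 0, and there is no ∂_3, so H_2 ≅ 0.

As a check, the Euler characteristic is 7 − 18 + 12 = 1, which agrees with 1 − 0 + 0 = 1.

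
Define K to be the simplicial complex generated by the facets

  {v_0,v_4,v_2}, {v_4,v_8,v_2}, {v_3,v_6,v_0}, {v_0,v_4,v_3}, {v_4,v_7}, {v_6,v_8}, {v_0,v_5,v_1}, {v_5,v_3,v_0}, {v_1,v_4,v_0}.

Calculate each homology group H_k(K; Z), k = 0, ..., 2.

We work with the vertex ordering v_0 < v_1 < v_2 < v_3 < v_4 < v_5 < v_6 < v_7 < v_8. The simplices of K, each written with vertices in increasing order, are:

  0-simplices (9): [v_0], [v_1], [v_2], [v_3], [v_4], [v_5], [v_6], [v_7], [v_8]
  1-simplices (16): (16 of them)
  2-simplices (7): [v_0,v_1,v_4], [v_0,v_1,v_5], [v_0,v_2,v_4], [v_0,v_3,v_4], [v_0,v_3,v_5], [v_0,v_3,v_6], [v_2,v_4,v_8]

giving chain groups C_0 ≅ Z^9, C_1 ≅ Z^16, C_2 ≅ Z^7.

The boundary map ∂_1: C_1 → C_0 sends each edge [p,q] (with p < q) to q − p. For instance
  ∂[v_2,v_8] = [v_8] − [v_2].
As a 9×16 matrix over Z this has rank 8, with invariant factors (1,1,1,1,1,1,1,1).

Boundary ∂_2: C_2 → C_1 acts by ∂[p,q,r] = [q,r] − [p,r] + [p,q]. For instance
  ∂[v_2,v_4,v_8] = [v_4,v_8] − [v_2,v_8] + [v_2,v_4],
  ∂[v_0,v_1,v_5] = [v_1,v_5] − [v_0,v_5] + [v_0,v_1].
The 16×7 boundary matrix has rank 7 and Smith normal form diag(1,1,1,1,1,1,1).

From H_k ≅ ker(∂_k) / im(∂_{k+1}) we obtain:

  H_0: rank C_0 − rank ∂_1 = 9 − 8 = 1, and the invariant factors of ∂_1 are all 1, so H_0 ≅ Z.
  H_1: rank ker ∂_1 − rank ∂_2 = (16 − 8) − 7 = 1, and the invariant factors of ∂_2 are all 1, so H_1 ≅ Z.
  H_2: rank ker ∂_2 − rank ∂_3 = (7 − 7) − 0 = 0, and there is no ∂_3, so H_2 ≅ 0.

H_0 = Z,  H_1 = Z,  H_2 = 0.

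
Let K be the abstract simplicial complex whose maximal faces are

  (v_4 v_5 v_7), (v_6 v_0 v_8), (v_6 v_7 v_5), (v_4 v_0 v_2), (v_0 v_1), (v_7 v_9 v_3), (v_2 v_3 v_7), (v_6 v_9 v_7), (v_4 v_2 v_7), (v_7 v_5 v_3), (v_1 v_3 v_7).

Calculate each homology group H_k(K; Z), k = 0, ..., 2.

K has 10 vertices, 21 edges, 10 triangles.
rank ∂_0 = 0, rank ∂_1 = 9 ⇒ b_0 = 10 − 0 − 9 = 1; all invariant factors of ∂_1 are 1 so no torsion. So H_0 = Z.
rank ∂_1 = 9, rank ∂_2 = 10 ⇒ b_1 = 21 − 9 − 10 = 2; all invariant factors of ∂_2 are 1 so no torsion. So H_1 = Z^2.
rank ∂_2 = 10, rank ∂_3 = 0 ⇒ b_2 = 10 − 10 − 0 = 0. So H_2 = 0.

H_0 = Z,  H_1 = Z^2,  H_2 = 0.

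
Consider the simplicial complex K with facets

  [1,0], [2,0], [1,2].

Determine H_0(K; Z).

Take the total order 0 < 1 < 2 on the vertex set. Then K (dimension 1) consists of the simplices:

  0-simplices (3): [0], [1], [2]
  1-simplices (3): [0,1], [0,2], [1,2]

Hence C_0 ≅ Z^3, C_1 ≅ Z^3.

The boundary map ∂_1: C_1 → C_0 sends each edge [p,q] (with p < q) to q − p. For instance
  ∂[0,2] = [2] − [0].
The 3×3 boundary matrix has rank 2 and Smith normal form diag(1,1).

From H_k ≅ ker(∂_k) / im(∂_{k+1}) we obtain:

  H_0: rank C_0 − rank ∂_1 = 3 − 2 = 1, and the invariant factors of ∂_1 are all 1, so H_0 ≅ Z.

H_0 ≅ Z.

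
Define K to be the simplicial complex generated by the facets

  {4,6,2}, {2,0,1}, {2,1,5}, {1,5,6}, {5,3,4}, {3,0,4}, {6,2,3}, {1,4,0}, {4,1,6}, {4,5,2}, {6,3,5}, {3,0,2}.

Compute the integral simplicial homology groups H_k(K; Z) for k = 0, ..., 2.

Fix the vertex order 0 < 1 < 2 < 3 < 4 < 5 < 6 and write every simplex with vertices in increasing order. Then dim K = 2 and the simplices of K are:

  0-simplices (7): [0], [1], [2], [3], [4], [5], [6]
  1-simplices (18): [0,1], [0,2], [0,3], [0,4], [1,2], [1,4], [1,5], [1,6], [2,3], [2,4], [2,5], [2,6], [3,4], [3,5], [3,6], [4,5], [4,6], [5,6]
  2-simplices (12): [0,1,2], [0,1,4], [0,2,3], [0,3,4], [1,2,5], [1,4,6], [1,5,6], [2,3,6], [2,4,5], [2,4,6], [3,4,5], [3,5,6]

so the chain groups are C_0 ≅ Z^7, C_1 ≅ Z^18, C_2 ≅ Z^12.

∂_1: C_1 → C_0 maps an edge to its endpoints' difference, ∂[p,q] = q − p. For instance
  ∂[3,4] = [4] − [3].
As a 7×18 matrix over Z this has rank 6, with invariant factors (1,1,1,1,1,1).

∂_2: C_2 → C_1 acts by ∂[p,q,r] = [q,r] − [p,r] + [p,q]. For instance
  ∂[1,4,6] = [4,6] − [1,6] + [1,4],
  ∂[1,5,6] = [5,6] − [1,6] + [1,5].
The 18×12 boundary matrix has rank 12 and Smith normal form diag(1,1,1,1,1,1,1,1,1,1,1,2).

From H_k ≅ ker(∂_k) / im(∂_{k+1}) we obtain:

  H_0: rank C_0 − rank ∂_1 = 7 − 6 = 1, and the invariant factors of ∂_1 are all 1, so H_0 ≅ Z.
  H_1: rank ker ∂_1 − rank ∂_2 = (18 − 6) − 12 = 0, and ∂_2 has invariant factor 2 > 1, so H_1 ≅ Z/2.
  H_2: rank ker ∂_2 − rank ∂_3 = (12 − 12) − 0 = 0, and there is no ∂_3, so H_2 ≅ 0.

H_0 = Z,  H_1 = Z/2,  H_2 = 0.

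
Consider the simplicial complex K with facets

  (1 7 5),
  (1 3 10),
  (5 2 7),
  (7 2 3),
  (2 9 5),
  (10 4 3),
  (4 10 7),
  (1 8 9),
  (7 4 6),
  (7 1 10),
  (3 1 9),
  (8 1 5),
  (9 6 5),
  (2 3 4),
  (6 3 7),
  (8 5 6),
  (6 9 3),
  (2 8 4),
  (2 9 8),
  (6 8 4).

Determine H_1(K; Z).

Take the total order 1 < 2 < 3 < 4 < 5 < 6 < 7 < 8 < 9 < 10 on the vertex set. Then K (dimension 2) consists of the simplices:

  0-simplices (10): [1], [2], [3], [4], [5], [6], [7], [8], [9], [10]
  1-simplices (30): (30 of them)
  2-simplices (20): (20 of them)

giving chain groups C_0 ≅ Z^10, C_1 ≅ Z^30, C_2 ≅ Z^20.

The boundary map ∂_1: C_1 → C_0 maps an edge to its endpoints' difference, ∂[p,q] = q − p.
The resulting 10×30 matrix has rank 9, and its Smith normal form has invariant factors (1,1,1,1,1,1,1,1,1).

Boundary ∂_2: C_2 → C_1 maps a triangle to the signed sum of its edges. For instance
  ∂[2,3,4] = [3,4] − [2,4] + [2,3],
  ∂[3,4,10] = [4,10] − [3,10] + [3,4].
The 30×20 boundary matrix has rank 20 and Smith normal form diag(1,1,1,1,1,1,1,1,1,1,1,1,1,1,1,1,1,1,1,2).

Reading off H_k = ker ∂_k / im ∂_{k+1}:

  H_1: rank ker ∂_1 − rank ∂_2 = (30 − 9) − 20 = 1, and ∂_2 has invariant factor 2 > 1, so H_1 = Z ⊕ Z/2.

H_1 = Z ⊕ Z/2.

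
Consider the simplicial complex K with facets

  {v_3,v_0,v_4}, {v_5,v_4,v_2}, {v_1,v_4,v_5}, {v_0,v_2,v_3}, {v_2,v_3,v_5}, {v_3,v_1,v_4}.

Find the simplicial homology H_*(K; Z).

H_0 ≅ Z,  H_1 ≅ Z,  H_2 = 0.

K has 6 vertices, 12 edges, 6 triangles.
rank ∂_0 = 0, rank ∂_1 = 5 ⇒ b_0 = 6 − 0 − 5 = 1; all invariant factors of ∂_1 are 1 so no torsion. So H_0 ≅ Z.
rank ∂_1 = 5, rank ∂_2 = 6 ⇒ b_1 = 12 − 5 − 6 = 1; all invariant factors of ∂_2 are 1 so no torsion. So H_1 ≅ Z.
rank ∂_2 = 6, rank ∂_3 = 0 ⇒ b_2 = 6 − 6 − 0 = 0. So H_2 ≅ 0.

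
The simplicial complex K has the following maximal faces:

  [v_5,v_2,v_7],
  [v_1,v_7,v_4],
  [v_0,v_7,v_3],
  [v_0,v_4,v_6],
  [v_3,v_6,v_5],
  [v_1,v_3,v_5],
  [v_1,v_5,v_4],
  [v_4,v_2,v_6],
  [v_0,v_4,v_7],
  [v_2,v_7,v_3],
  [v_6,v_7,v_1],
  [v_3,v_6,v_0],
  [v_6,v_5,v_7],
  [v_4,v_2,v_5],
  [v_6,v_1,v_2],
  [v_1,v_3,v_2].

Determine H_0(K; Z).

H_0 = Z.

K has 8 vertices, 24 edges, 16 triangles.
rank ∂_0 = 0, rank ∂_1 = 7 ⇒ b_0 = 8 − 0 − 7 = 1; all invariant factors of ∂_1 are 1 so no torsion. So H_0 = Z.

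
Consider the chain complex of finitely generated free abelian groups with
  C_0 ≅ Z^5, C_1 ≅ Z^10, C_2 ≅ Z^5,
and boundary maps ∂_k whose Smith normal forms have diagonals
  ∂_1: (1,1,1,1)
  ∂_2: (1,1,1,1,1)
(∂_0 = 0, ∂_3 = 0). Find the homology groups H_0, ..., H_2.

H_0: b_0 = 5 − 0 − 4 = 1; torsion from ∂_1 factors > 1: none. So H_0 ≅ Z.
H_1: b_1 = 10 − 4 − 5 = 1; torsion from ∂_2 factors > 1: none. So H_1 ≅ Z.
H_2: b_2 = 5 − 5 − 0 = 0; torsion from ∂_3 factors > 1: none. So H_2 ≅ 0.

H_0 ≅ Z,  H_1 ≅ Z,  H_2 = 0.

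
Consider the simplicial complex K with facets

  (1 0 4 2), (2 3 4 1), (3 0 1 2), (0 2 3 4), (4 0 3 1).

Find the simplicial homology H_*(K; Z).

Take the total order 0 < 1 < 2 < 3 < 4 on the vertex set. Then K (dimension 3) consists of the simplices:

  0-simplices (5): [0], [1], [2], [3], [4]
  1-simplices (10): [0,1], [0,2], [0,3], [0,4], [1,2], [1,3], [1,4], [2,3], [2,4], [3,4]
  2-simplices (10): [0,1,2], [0,1,3], [0,1,4], [0,2,3], [0,2,4], [0,3,4], [1,2,3], [1,2,4], [1,3,4], [2,3,4]
  3-simplices (5): [0,1,2,3], [0,1,2,4], [0,1,3,4], [0,2,3,4], [1,2,3,4]

giving chain groups C_0 ≅ Z^5, C_1 ≅ Z^10, C_2 ≅ Z^10, C_3 ≅ Z^5.

∂_1: C_1 → C_0 maps an edge to its endpoints' difference, ∂[p,q] = q − p. For instance
  ∂[1,3] = [3] − [1].
The resulting 5×10 matrix has rank 4, and its Smith normal form has invariant factors (1,1,1,1).

Boundary ∂_2: C_2 → C_1 sends each 2-simplex [p,q,r] to [q,r] − [p,r] + [p,q]. For instance
  ∂[1,2,4] = [2,4] − [1,4] + [1,2],
  ∂[1,2,3] = [2,3] − [1,3] + [1,2].
The resulting 10×10 matrix has rank 6, and its Smith normal form has invariant factors (1,1,1,1,1,1).

∂_3: C_3 → C_2 sends each 3-simplex σ to the alternating sum Σ_i (−1)^i (σ with its i-th vertex removed). For instance
  ∂[0,1,2,3] = [1,2,3] − [0,2,3] + [0,1,3] − [0,1,2],
  ∂[0,1,3,4] = [1,3,4] − [0,3,4] + [0,1,4] − [0,1,3].
This gives a 10×5 integer matrix of rank 4; reducing to Smith normal form yields diagonal entries (1,1,1,1).

Now H_k = ker ∂_k / im ∂_{k+1}, so:

  H_0: rank C_0 − rank ∂_1 = 5 − 4 = 1, and the invariant factors of ∂_1 are all 1, so H_0 = Z.
  H_1: rank ker ∂_1 − rank ∂_2 = (10 − 4) − 6 = 0, and the invariant factors of ∂_2 are all 1, so H_1 = 0.
  H_2: rank ker ∂_2 − rank ∂_3 = (10 − 6) − 4 = 0, and the invariant factors of ∂_3 are all 1, so H_2 = 0.
  H_3: rank ker ∂_3 − rank ∂_4 = (5 − 4) − 0 = 1, and there is no ∂_4, so H_3 = Z.

As a check, the Euler characteristic is 5 − 10 + 10 − 5 = 0, which agrees with 1 − 0 + 0 − 1 = 0.

H_0 ≅ Z,  H_1 = 0,  H_2 = 0,  H_3 ≅ Z.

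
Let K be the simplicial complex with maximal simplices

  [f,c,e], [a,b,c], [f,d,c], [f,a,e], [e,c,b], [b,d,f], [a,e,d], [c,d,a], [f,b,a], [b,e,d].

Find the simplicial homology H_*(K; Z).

Take the total order a < b < c < d < e < f on the vertex set. Then K (dimension 2) consists of the simplices:

  0-simplices (6): a, b, c, d, e, f
  1-simplices (15): ab, ac, ad, ae, af, bc, bd, be, bf, cd, ce, cf, de, df, ef
  2-simplices (10): abc, abf, acd, ade, aef, bce, bde, bdf, cdf, cef

giving chain groups C_0 ≅ Z^6, C_1 ≅ Z^15, C_2 ≅ Z^10.

Boundary ∂_1: C_1 → C_0 is given by ∂[p,q] = [q] − [p]. For instance
  ∂cd = d − c.
This gives a 6×15 integer matrix of rank 5; reducing to Smith normal form yields diagonal entries (1,1,1,1,1).

Boundary ∂_2: C_2 → C_1 acts by ∂[p,q,r] = [q,r] − [p,r] + [p,q]. For instance
  ∂aef = ef − af + ae,
  ∂bce = ce − be + bc.
As a 15×10 matrix over Z this has rank 10, with invariant factors (1,1,1,1,1,1,1,1,1,2).

Reading off H_k = ker ∂_k / im ∂_{k+1}:

  H_0: rank C_0 − rank ∂_1 = 6 − 5 = 1, and the invariant factors of ∂_1 are all 1, so H_0 = Z.
  H_1: rank ker ∂_1 − rank ∂_2 = (15 − 5) − 10 = 0, and ∂_2 has invariant factor 2 > 1, so H_1 = Z/2.
  H_2: rank ker ∂_2 − rank ∂_3 = (10 − 10) − 0 = 0, and there is no ∂_3, so H_2 = 0.

As a check, the Euler characteristic is 6 − 15 + 10 = 1, which agrees with 1 − 0 + 0 = 1.

H_0 = Z,  H_1 = Z/2,  H_2 = 0.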